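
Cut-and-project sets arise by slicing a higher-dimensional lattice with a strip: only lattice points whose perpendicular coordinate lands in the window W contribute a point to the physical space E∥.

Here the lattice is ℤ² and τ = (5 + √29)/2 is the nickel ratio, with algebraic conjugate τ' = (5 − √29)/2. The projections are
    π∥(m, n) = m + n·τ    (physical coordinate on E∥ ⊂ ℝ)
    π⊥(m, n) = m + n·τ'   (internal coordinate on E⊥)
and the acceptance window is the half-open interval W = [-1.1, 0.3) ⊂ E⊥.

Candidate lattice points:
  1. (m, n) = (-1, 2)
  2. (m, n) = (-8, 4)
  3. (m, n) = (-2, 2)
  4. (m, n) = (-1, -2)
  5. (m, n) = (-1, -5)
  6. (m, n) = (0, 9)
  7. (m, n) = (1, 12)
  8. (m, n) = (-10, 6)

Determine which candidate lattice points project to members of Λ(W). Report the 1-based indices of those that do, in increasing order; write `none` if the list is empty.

Numerically τ ≈ 5.19258 and τ' = −1/τ ≈ -0.19258.
#1 (-1,2): internal coord -1 + (2)·τ' = -1.38516; -1.38516 ∉ [-1.1, 0.3) → out
#2 (-8,4): internal coord -8 + (4)·τ' = -8.77033; -8.77033 ∉ [-1.1, 0.3) → out
#3 (-2,2): internal coord -2 + (2)·τ' = -2.38516; -2.38516 ∉ [-1.1, 0.3) → out
#4 (-1,-2): internal coord -1 + (-2)·τ' = -0.61484; -0.61484 ∈ [-1.1, 0.3) → IN Λ
#5 (-1,-5): internal coord -1 + (-5)·τ' = -0.03709; -0.03709 ∈ [-1.1, 0.3) → IN Λ
#6 (0,9): internal coord 0 + (9)·τ' = -1.73324; -1.73324 ∉ [-1.1, 0.3) → out
#7 (1,12): internal coord 1 + (12)·τ' = -1.31099; -1.31099 ∉ [-1.1, 0.3) → out
#8 (-10,6): internal coord -10 + (6)·τ' = -11.15549; -11.15549 ∉ [-1.1, 0.3) → out

4, 5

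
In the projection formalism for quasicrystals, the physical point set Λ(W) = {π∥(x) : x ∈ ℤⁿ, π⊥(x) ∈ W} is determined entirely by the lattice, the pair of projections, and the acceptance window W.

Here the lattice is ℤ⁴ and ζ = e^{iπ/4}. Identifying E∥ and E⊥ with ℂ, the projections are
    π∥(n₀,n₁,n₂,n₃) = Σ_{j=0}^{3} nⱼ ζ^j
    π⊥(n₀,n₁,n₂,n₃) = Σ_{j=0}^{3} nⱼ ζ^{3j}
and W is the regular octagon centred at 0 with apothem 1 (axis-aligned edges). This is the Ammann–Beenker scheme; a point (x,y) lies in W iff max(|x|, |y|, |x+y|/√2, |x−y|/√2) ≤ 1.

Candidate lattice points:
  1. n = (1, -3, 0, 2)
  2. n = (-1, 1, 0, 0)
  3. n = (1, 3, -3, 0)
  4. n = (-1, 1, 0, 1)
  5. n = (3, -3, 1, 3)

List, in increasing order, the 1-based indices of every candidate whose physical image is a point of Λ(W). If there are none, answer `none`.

none

With ζ = e^{iπ/4} the internal vectors are ζ^0,ζ^3,ζ^6,ζ^9.
candidate 1: n = (1, -3, 0, 2) → π⊥ ≈ (+4.53553, -0.70711); max(|x|,|y|,|x±y|/√2) = 4.53553 > 1 ⇒ ∉ W
candidate 2: n = (-1, 1, 0, 0) → π⊥ ≈ (-1.70711, +0.70711); max(|x|,|y|,|x±y|/√2) = 1.70711 > 1 ⇒ ∉ W
candidate 3: n = (1, 3, -3, 0) → π⊥ ≈ (-1.12132, +5.12132); max(|x|,|y|,|x±y|/√2) = 5.12132 > 1 ⇒ ∉ W
candidate 4: n = (-1, 1, 0, 1) → π⊥ ≈ (-1.00000, +1.41421); max(|x|,|y|,|x±y|/√2) = 1.70711 > 1 ⇒ ∉ W
candidate 5: n = (3, -3, 1, 3) → π⊥ ≈ (+7.24264, -1.00000); max(|x|,|y|,|x±y|/√2) = 7.24264 > 1 ⇒ ∉ W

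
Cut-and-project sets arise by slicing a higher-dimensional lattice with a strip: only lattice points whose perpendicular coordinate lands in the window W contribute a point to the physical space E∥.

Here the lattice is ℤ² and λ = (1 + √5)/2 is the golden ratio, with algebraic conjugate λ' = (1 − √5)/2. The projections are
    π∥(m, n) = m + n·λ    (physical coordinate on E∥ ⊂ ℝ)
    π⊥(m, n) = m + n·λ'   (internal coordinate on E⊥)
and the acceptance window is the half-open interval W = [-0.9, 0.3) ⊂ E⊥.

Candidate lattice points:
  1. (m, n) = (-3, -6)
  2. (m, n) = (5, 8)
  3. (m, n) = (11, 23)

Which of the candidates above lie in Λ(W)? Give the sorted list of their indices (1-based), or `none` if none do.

2

λ' = (1−√5)/2 ≈ -0.6180.
candidate 1: (m,n)=(-3,-6) → π∥ = -3-6·λ ≈ -12.7082, π⊥ = -3-6·λ' ≈ 0.7082 ∉ [-0.9, 0.3) ⇒ out
candidate 2: (m,n)=(5,8) → π∥ = 5+8·λ ≈ 17.9443, π⊥ = 5+8·λ' ≈ 0.0557 ∈ [-0.9, 0.3) ⇒ IN Λ
candidate 3: (m,n)=(11,23) → π∥ = 11+23·λ ≈ 48.2148, π⊥ = 11+23·λ' ≈ -3.2148 ∉ [-0.9, 0.3) ⇒ out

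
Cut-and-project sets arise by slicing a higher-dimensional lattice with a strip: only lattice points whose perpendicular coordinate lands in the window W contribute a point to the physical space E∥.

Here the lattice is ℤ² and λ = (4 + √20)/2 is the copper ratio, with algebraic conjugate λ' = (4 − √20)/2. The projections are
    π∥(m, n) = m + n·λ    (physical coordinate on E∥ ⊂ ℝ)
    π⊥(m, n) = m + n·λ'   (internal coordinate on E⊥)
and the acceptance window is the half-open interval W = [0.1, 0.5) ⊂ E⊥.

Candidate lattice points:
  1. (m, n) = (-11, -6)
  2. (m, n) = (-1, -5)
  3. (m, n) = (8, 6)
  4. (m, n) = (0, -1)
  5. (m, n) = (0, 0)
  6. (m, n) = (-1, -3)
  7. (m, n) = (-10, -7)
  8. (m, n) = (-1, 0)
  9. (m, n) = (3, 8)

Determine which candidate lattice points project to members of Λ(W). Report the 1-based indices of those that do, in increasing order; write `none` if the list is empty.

2, 4

Compute λ' = (4−√20)/2 = -0.23607, so π⊥(m,n) = m -0.23607·n.
#1 (-11,-6): internal coord -11 + (-6)·λ' = -9.58359; -9.58359 ∉ [0.1, 0.5) → out
#2 (-1,-5): internal coord -1 + (-5)·λ' = +0.18034; +0.18034 ∈ [0.1, 0.5) → IN Λ
#3 (8,6): internal coord 8 + (6)·λ' = +6.58359; +6.58359 ∉ [0.1, 0.5) → out
#4 (0,-1): internal coord 0 + (-1)·λ' = +0.23607; +0.23607 ∈ [0.1, 0.5) → IN Λ
#5 (0,0): internal coord 0 + (0)·λ' = +0.00000; +0.00000 ∉ [0.1, 0.5) → out
#6 (-1,-3): internal coord -1 + (-3)·λ' = -0.29180; -0.29180 ∉ [0.1, 0.5) → out
#7 (-10,-7): internal coord -10 + (-7)·λ' = -8.34752; -8.34752 ∉ [0.1, 0.5) → out
#8 (-1,0): internal coord -1 + (0)·λ' = -1.00000; -1.00000 ∉ [0.1, 0.5) → out
#9 (3,8): internal coord 3 + (8)·λ' = +1.11146; +1.11146 ∉ [0.1, 0.5) → out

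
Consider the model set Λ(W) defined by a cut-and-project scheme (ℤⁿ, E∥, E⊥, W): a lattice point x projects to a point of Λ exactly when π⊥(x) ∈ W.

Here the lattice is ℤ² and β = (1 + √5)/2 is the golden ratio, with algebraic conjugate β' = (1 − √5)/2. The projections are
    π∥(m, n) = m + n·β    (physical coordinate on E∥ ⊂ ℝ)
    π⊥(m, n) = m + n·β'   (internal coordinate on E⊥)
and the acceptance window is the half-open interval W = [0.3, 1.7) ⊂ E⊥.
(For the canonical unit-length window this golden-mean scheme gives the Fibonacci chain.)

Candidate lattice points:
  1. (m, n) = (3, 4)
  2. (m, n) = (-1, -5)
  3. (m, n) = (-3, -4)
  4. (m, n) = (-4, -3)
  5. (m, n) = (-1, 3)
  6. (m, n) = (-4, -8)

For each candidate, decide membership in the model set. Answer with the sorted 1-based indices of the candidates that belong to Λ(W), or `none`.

Numerically β ≈ 1.6180 and β' = −1/β ≈ -0.6180.
[1] lift (3,4): star map gives 0.5279; window check 0.3 ≤ 0.5279 < 1.7 is true → IN Λ
[2] lift (-1,-5): star map gives 2.0902; window check 0.3 ≤ 2.0902 < 1.7 is false → out
[3] lift (-3,-4): star map gives -0.5279; window check 0.3 ≤ -0.5279 < 1.7 is false → out
[4] lift (-4,-3): star map gives -2.1459; window check 0.3 ≤ -2.1459 < 1.7 is false → out
[5] lift (-1,3): star map gives -2.8541; window check 0.3 ≤ -2.8541 < 1.7 is false → out
[6] lift (-4,-8): star map gives 0.9443; window check 0.3 ≤ 0.9443 < 1.7 is true → IN Λ

1, 6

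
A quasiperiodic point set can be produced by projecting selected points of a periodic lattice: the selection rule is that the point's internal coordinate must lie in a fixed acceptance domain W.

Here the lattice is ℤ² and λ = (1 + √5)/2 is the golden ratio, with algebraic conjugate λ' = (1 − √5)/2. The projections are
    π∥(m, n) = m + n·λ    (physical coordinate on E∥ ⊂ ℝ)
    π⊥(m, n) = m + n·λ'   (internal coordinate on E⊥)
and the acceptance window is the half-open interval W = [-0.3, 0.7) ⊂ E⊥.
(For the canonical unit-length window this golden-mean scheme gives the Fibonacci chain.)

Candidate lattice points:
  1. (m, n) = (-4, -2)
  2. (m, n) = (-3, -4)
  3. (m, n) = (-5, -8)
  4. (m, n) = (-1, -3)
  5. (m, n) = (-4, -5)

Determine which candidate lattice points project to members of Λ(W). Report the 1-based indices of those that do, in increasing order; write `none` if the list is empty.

3

Compute λ' = (1−√5)/2 = -0.618034, so π⊥(m,n) = m -0.618034·n.
[1] lift (-4,-2): star map gives -2.763932; window check -0.3 ≤ -2.763932 < 0.7 is false → out
[2] lift (-3,-4): star map gives -0.527864; window check -0.3 ≤ -0.527864 < 0.7 is false → out
[3] lift (-5,-8): star map gives -0.055728; window check -0.3 ≤ -0.055728 < 0.7 is true → IN Λ
[4] lift (-1,-3): star map gives 0.854102; window check -0.3 ≤ 0.854102 < 0.7 is false → out
[5] lift (-4,-5): star map gives -0.909830; window check -0.3 ≤ -0.909830 < 0.7 is false → out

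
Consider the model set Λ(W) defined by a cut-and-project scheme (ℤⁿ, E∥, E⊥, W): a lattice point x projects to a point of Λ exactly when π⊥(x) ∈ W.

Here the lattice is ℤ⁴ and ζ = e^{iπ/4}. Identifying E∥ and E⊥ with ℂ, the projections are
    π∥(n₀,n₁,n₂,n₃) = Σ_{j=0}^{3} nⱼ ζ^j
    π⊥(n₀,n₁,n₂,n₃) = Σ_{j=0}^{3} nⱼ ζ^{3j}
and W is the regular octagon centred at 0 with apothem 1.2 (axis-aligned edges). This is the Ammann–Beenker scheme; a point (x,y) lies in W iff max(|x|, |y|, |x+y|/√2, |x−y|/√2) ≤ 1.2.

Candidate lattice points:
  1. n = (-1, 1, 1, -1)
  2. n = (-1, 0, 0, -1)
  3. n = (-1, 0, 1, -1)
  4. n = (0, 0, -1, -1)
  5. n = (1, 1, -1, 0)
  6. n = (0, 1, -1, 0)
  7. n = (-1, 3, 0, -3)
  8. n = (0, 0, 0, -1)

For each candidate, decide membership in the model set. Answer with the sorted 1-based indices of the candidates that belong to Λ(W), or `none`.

4, 8

π⊥(n) = n₀ + n₁ζ³ + n₂ζ⁶ + n₃ζ⁹ where ζ = e^{iπ/4}.
#1 (-1, 1, 1, -1): internal (-2.41421, -1.00000); octagon support 2.41421 vs apothem 1.2 → ∉ W
#2 (-1, 0, 0, -1): internal (-1.70711, -0.70711); octagon support 1.70711 vs apothem 1.2 → ∉ W
#3 (-1, 0, 1, -1): internal (-1.70711, -1.70711); octagon support 2.41421 vs apothem 1.2 → ∉ W
#4 (0, 0, -1, -1): internal (-0.70711, 0.29289); octagon support 0.70711 vs apothem 1.2 → ∈ W
#5 (1, 1, -1, 0): internal (0.29289, 1.70711); octagon support 1.70711 vs apothem 1.2 → ∉ W
#6 (0, 1, -1, 0): internal (-0.70711, 1.70711); octagon support 1.70711 vs apothem 1.2 → ∉ W
#7 (-1, 3, 0, -3): internal (-5.24264, 0.00000); octagon support 5.24264 vs apothem 1.2 → ∉ W
#8 (0, 0, 0, -1): internal (-0.70711, -0.70711); octagon support 1.00000 vs apothem 1.2 → ∈ W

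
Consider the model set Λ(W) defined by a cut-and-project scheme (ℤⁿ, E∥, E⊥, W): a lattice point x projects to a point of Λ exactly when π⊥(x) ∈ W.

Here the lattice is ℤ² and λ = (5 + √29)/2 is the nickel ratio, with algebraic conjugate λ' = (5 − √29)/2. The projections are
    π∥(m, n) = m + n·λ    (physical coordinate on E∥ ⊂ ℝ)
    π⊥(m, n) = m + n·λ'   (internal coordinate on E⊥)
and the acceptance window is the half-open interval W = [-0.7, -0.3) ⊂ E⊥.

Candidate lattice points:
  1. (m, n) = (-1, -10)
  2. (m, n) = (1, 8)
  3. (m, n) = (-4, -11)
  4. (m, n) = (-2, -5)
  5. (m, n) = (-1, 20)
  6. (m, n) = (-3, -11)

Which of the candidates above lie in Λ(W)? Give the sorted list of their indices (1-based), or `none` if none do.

Numerically λ ≈ 5.1926 and λ' = −1/λ ≈ -0.1926.
#1 (-1,-10): internal coord -1 + (-10)·λ' = +0.9258; +0.9258 ∉ [-0.7, -0.3) → out
#2 (1,8): internal coord 1 + (8)·λ' = -0.5407; -0.5407 ∈ [-0.7, -0.3) → IN Λ
#3 (-4,-11): internal coord -4 + (-11)·λ' = -1.8816; -1.8816 ∉ [-0.7, -0.3) → out
#4 (-2,-5): internal coord -2 + (-5)·λ' = -1.0371; -1.0371 ∉ [-0.7, -0.3) → out
#5 (-1,20): internal coord -1 + (20)·λ' = -4.8516; -4.8516 ∉ [-0.7, -0.3) → out
#6 (-3,-11): internal coord -3 + (-11)·λ' = -0.8816; -0.8816 ∉ [-0.7, -0.3) → out

2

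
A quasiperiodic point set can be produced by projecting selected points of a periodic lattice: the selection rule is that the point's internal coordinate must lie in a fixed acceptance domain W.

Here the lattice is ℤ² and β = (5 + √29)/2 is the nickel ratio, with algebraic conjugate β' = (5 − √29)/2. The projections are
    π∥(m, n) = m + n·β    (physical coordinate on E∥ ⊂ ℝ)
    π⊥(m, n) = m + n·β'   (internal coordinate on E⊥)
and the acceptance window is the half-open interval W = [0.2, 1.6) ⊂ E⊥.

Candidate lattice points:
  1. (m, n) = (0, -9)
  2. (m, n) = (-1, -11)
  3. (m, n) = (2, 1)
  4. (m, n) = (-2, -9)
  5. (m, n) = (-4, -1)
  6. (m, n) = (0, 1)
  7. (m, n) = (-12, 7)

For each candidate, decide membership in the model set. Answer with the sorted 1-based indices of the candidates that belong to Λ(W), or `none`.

2

Numerically β ≈ 5.1926 and β' = −1/β ≈ -0.1926.
#1 (0,-9): internal coord 0 + (-9)·β' = +1.7332; +1.7332 ∉ [0.2, 1.6) → out
#2 (-1,-11): internal coord -1 + (-11)·β' = +1.1184; +1.1184 ∈ [0.2, 1.6) → IN Λ
#3 (2,1): internal coord 2 + (1)·β' = +1.8074; +1.8074 ∉ [0.2, 1.6) → out
#4 (-2,-9): internal coord -2 + (-9)·β' = -0.2668; -0.2668 ∉ [0.2, 1.6) → out
#5 (-4,-1): internal coord -4 + (-1)·β' = -3.8074; -3.8074 ∉ [0.2, 1.6) → out
#6 (0,1): internal coord 0 + (1)·β' = -0.1926; -0.1926 ∉ [0.2, 1.6) → out
#7 (-12,7): internal coord -12 + (7)·β' = -13.3481; -13.3481 ∉ [0.2, 1.6) → out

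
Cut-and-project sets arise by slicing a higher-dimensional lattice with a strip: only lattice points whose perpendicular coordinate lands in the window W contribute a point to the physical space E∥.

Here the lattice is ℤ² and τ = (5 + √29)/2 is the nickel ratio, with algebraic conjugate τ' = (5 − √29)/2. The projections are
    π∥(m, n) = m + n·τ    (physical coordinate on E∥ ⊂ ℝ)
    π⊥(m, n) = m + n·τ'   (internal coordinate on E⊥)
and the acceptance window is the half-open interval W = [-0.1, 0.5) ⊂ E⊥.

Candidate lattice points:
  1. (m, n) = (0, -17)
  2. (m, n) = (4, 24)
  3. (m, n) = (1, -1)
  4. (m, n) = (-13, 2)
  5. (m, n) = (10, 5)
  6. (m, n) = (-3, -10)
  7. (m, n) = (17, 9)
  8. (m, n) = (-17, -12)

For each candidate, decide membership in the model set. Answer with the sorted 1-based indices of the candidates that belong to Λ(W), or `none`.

τ' = (5−√29)/2 ≈ -0.19258.
candidate 1: (m,n)=(0,-17) → π∥ = 0-17·τ ≈ -88.27390, π⊥ = 0-17·τ' ≈ 3.27390 ∉ [-0.1, 0.5) ⇒ out
candidate 2: (m,n)=(4,24) → π∥ = 4+24·τ ≈ 128.62198, π⊥ = 4+24·τ' ≈ -0.62198 ∉ [-0.1, 0.5) ⇒ out
candidate 3: (m,n)=(1,-1) → π∥ = 1-1·τ ≈ -4.19258, π⊥ = 1-1·τ' ≈ 1.19258 ∉ [-0.1, 0.5) ⇒ out
candidate 4: (m,n)=(-13,2) → π∥ = -13+2·τ ≈ -2.61484, π⊥ = -13+2·τ' ≈ -13.38516 ∉ [-0.1, 0.5) ⇒ out
candidate 5: (m,n)=(10,5) → π∥ = 10+5·τ ≈ 35.96291, π⊥ = 10+5·τ' ≈ 9.03709 ∉ [-0.1, 0.5) ⇒ out
candidate 6: (m,n)=(-3,-10) → π∥ = -3-10·τ ≈ -54.92582, π⊥ = -3-10·τ' ≈ -1.07418 ∉ [-0.1, 0.5) ⇒ out
candidate 7: (m,n)=(17,9) → π∥ = 17+9·τ ≈ 63.73324, π⊥ = 17+9·τ' ≈ 15.26676 ∉ [-0.1, 0.5) ⇒ out
candidate 8: (m,n)=(-17,-12) → π∥ = -17-12·τ ≈ -79.31099, π⊥ = -17-12·τ' ≈ -14.68901 ∉ [-0.1, 0.5) ⇒ out

none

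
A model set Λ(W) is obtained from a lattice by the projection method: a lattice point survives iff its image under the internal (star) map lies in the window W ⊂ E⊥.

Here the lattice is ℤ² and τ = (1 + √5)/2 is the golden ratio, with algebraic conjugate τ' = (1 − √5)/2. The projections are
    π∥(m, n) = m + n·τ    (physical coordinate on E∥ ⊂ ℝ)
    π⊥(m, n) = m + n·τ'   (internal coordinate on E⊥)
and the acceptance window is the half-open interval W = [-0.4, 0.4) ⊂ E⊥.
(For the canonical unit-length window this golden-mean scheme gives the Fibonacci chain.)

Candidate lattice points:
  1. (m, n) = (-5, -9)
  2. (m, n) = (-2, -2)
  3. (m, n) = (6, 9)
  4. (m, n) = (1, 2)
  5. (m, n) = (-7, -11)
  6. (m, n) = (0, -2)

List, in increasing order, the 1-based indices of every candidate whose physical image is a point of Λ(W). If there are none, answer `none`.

4, 5

Compute τ' = (1−√5)/2 = -0.6180, so π⊥(m,n) = m -0.6180·n.
#1 (-5,-9): internal coord -5 + (-9)·τ' = +0.5623; +0.5623 ∉ [-0.4, 0.4) → out
#2 (-2,-2): internal coord -2 + (-2)·τ' = -0.7639; -0.7639 ∉ [-0.4, 0.4) → out
#3 (6,9): internal coord 6 + (9)·τ' = +0.4377; +0.4377 ∉ [-0.4, 0.4) → out
#4 (1,2): internal coord 1 + (2)·τ' = -0.2361; -0.2361 ∈ [-0.4, 0.4) → IN Λ
#5 (-7,-11): internal coord -7 + (-11)·τ' = -0.2016; -0.2016 ∈ [-0.4, 0.4) → IN Λ
#6 (0,-2): internal coord 0 + (-2)·τ' = +1.2361; +1.2361 ∉ [-0.4, 0.4) → out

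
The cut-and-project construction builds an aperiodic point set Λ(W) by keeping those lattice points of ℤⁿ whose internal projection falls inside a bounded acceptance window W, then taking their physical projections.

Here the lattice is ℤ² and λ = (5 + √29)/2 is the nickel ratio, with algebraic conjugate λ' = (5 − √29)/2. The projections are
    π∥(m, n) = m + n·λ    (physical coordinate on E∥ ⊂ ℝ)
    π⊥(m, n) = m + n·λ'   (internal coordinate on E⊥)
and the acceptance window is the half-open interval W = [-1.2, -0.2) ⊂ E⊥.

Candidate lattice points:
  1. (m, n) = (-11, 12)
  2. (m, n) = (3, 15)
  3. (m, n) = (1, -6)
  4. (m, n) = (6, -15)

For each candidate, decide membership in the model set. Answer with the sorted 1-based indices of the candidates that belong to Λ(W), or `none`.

Numerically λ ≈ 5.192582 and λ' = −1/λ ≈ -0.192582.
[1] lift (-11,12): star map gives -13.310989; window check -1.2 ≤ -13.310989 < -0.2 is false → out
[2] lift (3,15): star map gives 0.111264; window check -1.2 ≤ 0.111264 < -0.2 is false → out
[3] lift (1,-6): star map gives 2.155494; window check -1.2 ≤ 2.155494 < -0.2 is false → out
[4] lift (6,-15): star map gives 8.888736; window check -1.2 ≤ 8.888736 < -0.2 is false → out

none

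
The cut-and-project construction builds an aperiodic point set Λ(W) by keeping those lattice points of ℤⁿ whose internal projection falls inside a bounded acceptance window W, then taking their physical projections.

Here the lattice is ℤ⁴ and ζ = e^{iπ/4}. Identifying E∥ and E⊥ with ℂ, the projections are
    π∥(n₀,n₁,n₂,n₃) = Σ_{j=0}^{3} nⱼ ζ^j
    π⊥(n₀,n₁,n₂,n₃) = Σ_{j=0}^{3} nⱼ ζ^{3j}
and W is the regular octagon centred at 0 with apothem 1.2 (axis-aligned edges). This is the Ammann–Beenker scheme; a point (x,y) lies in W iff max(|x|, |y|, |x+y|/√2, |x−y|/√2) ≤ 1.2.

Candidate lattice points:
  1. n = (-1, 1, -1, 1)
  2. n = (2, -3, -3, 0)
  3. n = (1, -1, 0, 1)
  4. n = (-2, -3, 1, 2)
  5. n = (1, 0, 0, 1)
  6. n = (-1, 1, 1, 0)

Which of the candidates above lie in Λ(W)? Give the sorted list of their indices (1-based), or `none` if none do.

With ζ = e^{iπ/4} the internal vectors are ζ^0,ζ^3,ζ^6,ζ^9.
#1 (-1, 1, -1, 1): internal (-1.000000, 2.414214); octagon support 2.414214 vs apothem 1.2 → ∉ W
#2 (2, -3, -3, 0): internal (4.121320, 0.878680); octagon support 4.121320 vs apothem 1.2 → ∉ W
#3 (1, -1, 0, 1): internal (2.414214, 0.000000); octagon support 2.414214 vs apothem 1.2 → ∉ W
#4 (-2, -3, 1, 2): internal (1.535534, -1.707107); octagon support 2.292893 vs apothem 1.2 → ∉ W
#5 (1, 0, 0, 1): internal (1.707107, 0.707107); octagon support 1.707107 vs apothem 1.2 → ∉ W
#6 (-1, 1, 1, 0): internal (-1.707107, -0.292893); octagon support 1.707107 vs apothem 1.2 → ∉ W

none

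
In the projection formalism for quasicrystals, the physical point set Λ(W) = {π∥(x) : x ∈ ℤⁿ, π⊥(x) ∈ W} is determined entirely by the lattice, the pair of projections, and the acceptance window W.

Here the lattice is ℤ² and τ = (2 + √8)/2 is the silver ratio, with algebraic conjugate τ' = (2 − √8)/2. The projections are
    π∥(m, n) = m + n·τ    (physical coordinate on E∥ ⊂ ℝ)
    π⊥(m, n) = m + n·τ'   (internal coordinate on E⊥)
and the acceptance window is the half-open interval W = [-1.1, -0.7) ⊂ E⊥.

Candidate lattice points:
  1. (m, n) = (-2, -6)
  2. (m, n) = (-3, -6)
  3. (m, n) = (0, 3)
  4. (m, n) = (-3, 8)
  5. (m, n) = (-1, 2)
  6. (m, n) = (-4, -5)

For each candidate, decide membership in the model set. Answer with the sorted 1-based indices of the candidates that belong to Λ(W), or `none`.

Numerically τ ≈ 2.4142 and τ' = −1/τ ≈ -0.4142.
#1 (-2,-6): internal coord -2 + (-6)·τ' = +0.4853; +0.4853 ∉ [-1.1, -0.7) → out
#2 (-3,-6): internal coord -3 + (-6)·τ' = -0.5147; -0.5147 ∉ [-1.1, -0.7) → out
#3 (0,3): internal coord 0 + (3)·τ' = -1.2426; -1.2426 ∉ [-1.1, -0.7) → out
#4 (-3,8): internal coord -3 + (8)·τ' = -6.3137; -6.3137 ∉ [-1.1, -0.7) → out
#5 (-1,2): internal coord -1 + (2)·τ' = -1.8284; -1.8284 ∉ [-1.1, -0.7) → out
#6 (-4,-5): internal coord -4 + (-5)·τ' = -1.9289; -1.9289 ∉ [-1.1, -0.7) → out

none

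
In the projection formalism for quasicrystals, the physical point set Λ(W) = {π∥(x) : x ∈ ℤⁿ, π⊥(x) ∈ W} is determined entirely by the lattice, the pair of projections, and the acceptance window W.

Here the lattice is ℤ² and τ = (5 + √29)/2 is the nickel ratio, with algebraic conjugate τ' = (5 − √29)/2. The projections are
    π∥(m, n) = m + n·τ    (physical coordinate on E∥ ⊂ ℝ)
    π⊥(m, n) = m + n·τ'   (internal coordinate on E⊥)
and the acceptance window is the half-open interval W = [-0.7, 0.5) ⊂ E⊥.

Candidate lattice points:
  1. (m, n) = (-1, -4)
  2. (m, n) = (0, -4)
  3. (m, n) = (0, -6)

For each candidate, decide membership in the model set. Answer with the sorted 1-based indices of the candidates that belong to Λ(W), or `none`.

τ' = (5−√29)/2 ≈ -0.1926.
#1 (-1,-4): internal coord -1 + (-4)·τ' = -0.2297; -0.2297 ∈ [-0.7, 0.5) → IN Λ
#2 (0,-4): internal coord 0 + (-4)·τ' = +0.7703; +0.7703 ∉ [-0.7, 0.5) → out
#3 (0,-6): internal coord 0 + (-6)·τ' = +1.1555; +1.1555 ∉ [-0.7, 0.5) → out

1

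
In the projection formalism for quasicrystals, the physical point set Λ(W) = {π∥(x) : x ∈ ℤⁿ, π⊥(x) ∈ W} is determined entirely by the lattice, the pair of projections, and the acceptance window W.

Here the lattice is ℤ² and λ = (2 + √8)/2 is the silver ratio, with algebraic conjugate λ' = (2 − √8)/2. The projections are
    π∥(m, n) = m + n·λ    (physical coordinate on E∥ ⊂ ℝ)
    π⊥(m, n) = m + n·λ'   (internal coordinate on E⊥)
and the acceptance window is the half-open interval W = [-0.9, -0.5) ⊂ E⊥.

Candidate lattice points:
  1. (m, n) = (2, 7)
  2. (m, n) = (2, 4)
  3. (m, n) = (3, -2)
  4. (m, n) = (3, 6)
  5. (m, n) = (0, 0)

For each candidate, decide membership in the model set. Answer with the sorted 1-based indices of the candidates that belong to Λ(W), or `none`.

Numerically λ ≈ 2.41421 and λ' = −1/λ ≈ -0.41421.
[1] lift (2,7): star map gives -0.89949; window check -0.9 ≤ -0.89949 < -0.5 is true → IN Λ
[2] lift (2,4): star map gives 0.34315; window check -0.9 ≤ 0.34315 < -0.5 is false → out
[3] lift (3,-2): star map gives 3.82843; window check -0.9 ≤ 3.82843 < -0.5 is false → out
[4] lift (3,6): star map gives 0.51472; window check -0.9 ≤ 0.51472 < -0.5 is false → out
[5] lift (0,0): star map gives 0.00000; window check -0.9 ≤ 0.00000 < -0.5 is false → out

1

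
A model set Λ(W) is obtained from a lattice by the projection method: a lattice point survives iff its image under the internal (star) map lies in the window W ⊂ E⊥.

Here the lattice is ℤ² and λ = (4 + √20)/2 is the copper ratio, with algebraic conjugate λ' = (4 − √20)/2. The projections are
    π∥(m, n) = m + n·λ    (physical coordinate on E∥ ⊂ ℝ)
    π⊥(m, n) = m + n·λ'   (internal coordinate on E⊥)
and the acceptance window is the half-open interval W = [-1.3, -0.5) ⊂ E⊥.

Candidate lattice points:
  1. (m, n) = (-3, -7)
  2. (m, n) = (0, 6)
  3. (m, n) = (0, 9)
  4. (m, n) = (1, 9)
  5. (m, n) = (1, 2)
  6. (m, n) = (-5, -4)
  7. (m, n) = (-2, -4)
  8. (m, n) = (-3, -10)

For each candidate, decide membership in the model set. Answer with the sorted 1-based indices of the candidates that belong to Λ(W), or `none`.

4, 7, 8

Compute λ' = (4−√20)/2 = -0.2361, so π⊥(m,n) = m -0.2361·n.
#1 (-3,-7): internal coord -3 + (-7)·λ' = -1.3475; -1.3475 ∉ [-1.3, -0.5) → out
#2 (0,6): internal coord 0 + (6)·λ' = -1.4164; -1.4164 ∉ [-1.3, -0.5) → out
#3 (0,9): internal coord 0 + (9)·λ' = -2.1246; -2.1246 ∉ [-1.3, -0.5) → out
#4 (1,9): internal coord 1 + (9)·λ' = -1.1246; -1.1246 ∈ [-1.3, -0.5) → IN Λ
#5 (1,2): internal coord 1 + (2)·λ' = +0.5279; +0.5279 ∉ [-1.3, -0.5) → out
#6 (-5,-4): internal coord -5 + (-4)·λ' = -4.0557; -4.0557 ∉ [-1.3, -0.5) → out
#7 (-2,-4): internal coord -2 + (-4)·λ' = -1.0557; -1.0557 ∈ [-1.3, -0.5) → IN Λ
#8 (-3,-10): internal coord -3 + (-10)·λ' = -0.6393; -0.6393 ∈ [-1.3, -0.5) → IN Λ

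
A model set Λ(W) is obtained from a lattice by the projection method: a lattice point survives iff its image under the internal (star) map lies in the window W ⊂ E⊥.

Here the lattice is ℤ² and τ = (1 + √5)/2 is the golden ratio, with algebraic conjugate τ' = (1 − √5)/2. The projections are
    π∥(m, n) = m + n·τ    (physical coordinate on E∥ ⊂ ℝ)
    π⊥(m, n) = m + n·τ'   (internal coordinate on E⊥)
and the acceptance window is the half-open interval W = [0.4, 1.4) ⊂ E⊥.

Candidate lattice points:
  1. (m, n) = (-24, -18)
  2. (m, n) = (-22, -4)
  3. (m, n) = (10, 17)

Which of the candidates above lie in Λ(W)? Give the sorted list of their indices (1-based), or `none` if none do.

none

Compute τ' = (1−√5)/2 = -0.6180, so π⊥(m,n) = m -0.6180·n.
candidate 1: (m,n)=(-24,-18) → π∥ = -24-18·τ ≈ -53.1246, π⊥ = -24-18·τ' ≈ -12.8754 ∉ [0.4, 1.4) ⇒ out
candidate 2: (m,n)=(-22,-4) → π∥ = -22-4·τ ≈ -28.4721, π⊥ = -22-4·τ' ≈ -19.5279 ∉ [0.4, 1.4) ⇒ out
candidate 3: (m,n)=(10,17) → π∥ = 10+17·τ ≈ 37.5066, π⊥ = 10+17·τ' ≈ -0.5066 ∉ [0.4, 1.4) ⇒ out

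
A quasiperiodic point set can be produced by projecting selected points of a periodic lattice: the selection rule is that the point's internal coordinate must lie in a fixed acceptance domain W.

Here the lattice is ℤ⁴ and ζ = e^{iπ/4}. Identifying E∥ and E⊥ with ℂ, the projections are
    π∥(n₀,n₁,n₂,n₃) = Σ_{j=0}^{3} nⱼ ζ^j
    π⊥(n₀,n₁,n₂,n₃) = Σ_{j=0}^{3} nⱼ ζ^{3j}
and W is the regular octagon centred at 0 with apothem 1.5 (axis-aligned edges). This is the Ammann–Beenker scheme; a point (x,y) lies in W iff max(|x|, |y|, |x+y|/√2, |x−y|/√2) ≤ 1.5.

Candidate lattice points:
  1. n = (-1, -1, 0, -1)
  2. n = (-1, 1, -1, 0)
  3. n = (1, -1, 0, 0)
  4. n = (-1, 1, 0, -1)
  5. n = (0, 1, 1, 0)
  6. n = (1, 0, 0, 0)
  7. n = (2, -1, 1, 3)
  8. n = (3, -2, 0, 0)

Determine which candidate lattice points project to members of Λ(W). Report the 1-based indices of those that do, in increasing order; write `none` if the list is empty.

5, 6

With ζ = e^{iπ/4} the internal vectors are ζ^0,ζ^3,ζ^6,ζ^9.
candidate 1: n = (-1, -1, 0, -1) → π⊥ ≈ (-1.000000, -1.414214); max(|x|,|y|,|x±y|/√2) = 1.707107 > 1.5 ⇒ ∉ W
candidate 2: n = (-1, 1, -1, 0) → π⊥ ≈ (-1.707107, +1.707107); max(|x|,|y|,|x±y|/√2) = 2.414214 > 1.5 ⇒ ∉ W
candidate 3: n = (1, -1, 0, 0) → π⊥ ≈ (+1.707107, -0.707107); max(|x|,|y|,|x±y|/√2) = 1.707107 > 1.5 ⇒ ∉ W
candidate 4: n = (-1, 1, 0, -1) → π⊥ ≈ (-2.414214, +0.000000); max(|x|,|y|,|x±y|/√2) = 2.414214 > 1.5 ⇒ ∉ W
candidate 5: n = (0, 1, 1, 0) → π⊥ ≈ (-0.707107, -0.292893); max(|x|,|y|,|x±y|/√2) = 0.707107 ≤ 1.5 ⇒ ∈ W
candidate 6: n = (1, 0, 0, 0) → π⊥ ≈ (+1.000000, +0.000000); max(|x|,|y|,|x±y|/√2) = 1.000000 ≤ 1.5 ⇒ ∈ W
candidate 7: n = (2, -1, 1, 3) → π⊥ ≈ (+4.828427, +0.414214); max(|x|,|y|,|x±y|/√2) = 4.828427 > 1.5 ⇒ ∉ W
candidate 8: n = (3, -2, 0, 0) → π⊥ ≈ (+4.414214, -1.414214); max(|x|,|y|,|x±y|/√2) = 4.414214 > 1.5 ⇒ ∉ W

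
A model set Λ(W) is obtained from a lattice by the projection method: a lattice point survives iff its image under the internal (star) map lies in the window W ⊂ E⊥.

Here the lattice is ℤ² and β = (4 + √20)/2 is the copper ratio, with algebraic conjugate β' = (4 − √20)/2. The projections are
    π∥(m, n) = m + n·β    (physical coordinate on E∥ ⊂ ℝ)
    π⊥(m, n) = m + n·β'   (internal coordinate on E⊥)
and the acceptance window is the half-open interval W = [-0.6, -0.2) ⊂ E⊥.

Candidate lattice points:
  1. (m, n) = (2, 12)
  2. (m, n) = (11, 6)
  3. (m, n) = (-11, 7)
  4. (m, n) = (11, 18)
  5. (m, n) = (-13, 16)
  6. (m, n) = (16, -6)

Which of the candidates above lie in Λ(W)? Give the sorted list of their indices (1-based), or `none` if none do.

none

Numerically β ≈ 4.2361 and β' = −1/β ≈ -0.2361.
#1 (2,12): internal coord 2 + (12)·β' = -0.8328; -0.8328 ∉ [-0.6, -0.2) → out
#2 (11,6): internal coord 11 + (6)·β' = +9.5836; +9.5836 ∉ [-0.6, -0.2) → out
#3 (-11,7): internal coord -11 + (7)·β' = -12.6525; -12.6525 ∉ [-0.6, -0.2) → out
#4 (11,18): internal coord 11 + (18)·β' = +6.7508; +6.7508 ∉ [-0.6, -0.2) → out
#5 (-13,16): internal coord -13 + (16)·β' = -16.7771; -16.7771 ∉ [-0.6, -0.2) → out
#6 (16,-6): internal coord 16 + (-6)·β' = +17.4164; +17.4164 ∉ [-0.6, -0.2) → out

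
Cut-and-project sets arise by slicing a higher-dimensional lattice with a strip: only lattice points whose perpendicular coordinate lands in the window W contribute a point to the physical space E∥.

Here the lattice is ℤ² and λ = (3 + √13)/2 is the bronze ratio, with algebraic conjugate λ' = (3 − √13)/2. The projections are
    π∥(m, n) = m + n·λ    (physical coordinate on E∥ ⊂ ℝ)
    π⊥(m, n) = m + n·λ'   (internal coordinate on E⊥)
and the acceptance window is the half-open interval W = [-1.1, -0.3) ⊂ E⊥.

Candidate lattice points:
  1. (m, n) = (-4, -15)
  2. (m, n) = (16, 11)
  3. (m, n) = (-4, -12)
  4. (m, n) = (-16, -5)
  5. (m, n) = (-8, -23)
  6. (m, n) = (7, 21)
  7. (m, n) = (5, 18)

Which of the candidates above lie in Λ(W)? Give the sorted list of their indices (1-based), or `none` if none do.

3, 5, 7

Numerically λ ≈ 3.302776 and λ' = −1/λ ≈ -0.302776.
#1 (-4,-15): internal coord -4 + (-15)·λ' = +0.541635; +0.541635 ∉ [-1.1, -0.3) → out
#2 (16,11): internal coord 16 + (11)·λ' = +12.669468; +12.669468 ∉ [-1.1, -0.3) → out
#3 (-4,-12): internal coord -4 + (-12)·λ' = -0.366692; -0.366692 ∈ [-1.1, -0.3) → IN Λ
#4 (-16,-5): internal coord -16 + (-5)·λ' = -14.486122; -14.486122 ∉ [-1.1, -0.3) → out
#5 (-8,-23): internal coord -8 + (-23)·λ' = -1.036160; -1.036160 ∈ [-1.1, -0.3) → IN Λ
#6 (7,21): internal coord 7 + (21)·λ' = +0.641712; +0.641712 ∉ [-1.1, -0.3) → out
#7 (5,18): internal coord 5 + (18)·λ' = -0.449961; -0.449961 ∈ [-1.1, -0.3) → IN Λ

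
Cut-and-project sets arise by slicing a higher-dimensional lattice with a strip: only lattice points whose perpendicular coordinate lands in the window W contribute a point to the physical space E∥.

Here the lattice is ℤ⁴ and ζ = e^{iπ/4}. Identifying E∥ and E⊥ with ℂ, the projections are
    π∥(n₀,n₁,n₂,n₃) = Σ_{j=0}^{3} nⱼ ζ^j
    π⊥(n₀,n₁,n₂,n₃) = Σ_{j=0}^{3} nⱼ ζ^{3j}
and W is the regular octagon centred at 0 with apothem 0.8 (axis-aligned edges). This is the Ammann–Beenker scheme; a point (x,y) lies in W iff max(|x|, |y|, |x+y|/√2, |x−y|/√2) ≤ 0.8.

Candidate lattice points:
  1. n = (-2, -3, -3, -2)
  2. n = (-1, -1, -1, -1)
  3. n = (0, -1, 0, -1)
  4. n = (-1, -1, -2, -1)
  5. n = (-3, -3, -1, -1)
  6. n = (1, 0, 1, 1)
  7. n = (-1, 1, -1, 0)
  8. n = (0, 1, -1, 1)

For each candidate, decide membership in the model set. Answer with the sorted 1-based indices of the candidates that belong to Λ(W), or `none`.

none

π⊥(n) = n₀ + n₁ζ³ + n₂ζ⁶ + n₃ζ⁹ where ζ = e^{iπ/4}.
#1 (-2, -3, -3, -2): internal (-1.29289, -0.53553); octagon support 1.29289 vs apothem 0.8 → ∉ W
#2 (-1, -1, -1, -1): internal (-1.00000, -0.41421); octagon support 1.00000 vs apothem 0.8 → ∉ W
#3 (0, -1, 0, -1): internal (0.00000, -1.41421); octagon support 1.41421 vs apothem 0.8 → ∉ W
#4 (-1, -1, -2, -1): internal (-1.00000, 0.58579); octagon support 1.12132 vs apothem 0.8 → ∉ W
#5 (-3, -3, -1, -1): internal (-1.58579, -1.82843); octagon support 2.41421 vs apothem 0.8 → ∉ W
#6 (1, 0, 1, 1): internal (1.70711, -0.29289); octagon support 1.70711 vs apothem 0.8 → ∉ W
#7 (-1, 1, -1, 0): internal (-1.70711, 1.70711); octagon support 2.41421 vs apothem 0.8 → ∉ W
#8 (0, 1, -1, 1): internal (0.00000, 2.41421); octagon support 2.41421 vs apothem 0.8 → ∉ W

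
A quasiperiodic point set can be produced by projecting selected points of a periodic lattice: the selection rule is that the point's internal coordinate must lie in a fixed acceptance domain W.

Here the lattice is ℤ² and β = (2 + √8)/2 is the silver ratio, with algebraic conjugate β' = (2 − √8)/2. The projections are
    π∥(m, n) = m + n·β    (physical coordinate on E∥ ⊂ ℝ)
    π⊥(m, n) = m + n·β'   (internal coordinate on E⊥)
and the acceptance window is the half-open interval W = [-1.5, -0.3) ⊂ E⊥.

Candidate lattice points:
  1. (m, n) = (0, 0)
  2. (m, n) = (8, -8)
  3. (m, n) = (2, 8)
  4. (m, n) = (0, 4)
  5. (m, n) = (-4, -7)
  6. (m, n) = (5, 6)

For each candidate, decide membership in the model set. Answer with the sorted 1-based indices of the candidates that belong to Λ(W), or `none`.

β' = (2−√8)/2 ≈ -0.41421.
#1 (0,0): internal coord 0 + (0)·β' = +0.00000; +0.00000 ∉ [-1.5, -0.3) → out
#2 (8,-8): internal coord 8 + (-8)·β' = +11.31371; +11.31371 ∉ [-1.5, -0.3) → out
#3 (2,8): internal coord 2 + (8)·β' = -1.31371; -1.31371 ∈ [-1.5, -0.3) → IN Λ
#4 (0,4): internal coord 0 + (4)·β' = -1.65685; -1.65685 ∉ [-1.5, -0.3) → out
#5 (-4,-7): internal coord -4 + (-7)·β' = -1.10051; -1.10051 ∈ [-1.5, -0.3) → IN Λ
#6 (5,6): internal coord 5 + (6)·β' = +2.51472; +2.51472 ∉ [-1.5, -0.3) → out

3, 5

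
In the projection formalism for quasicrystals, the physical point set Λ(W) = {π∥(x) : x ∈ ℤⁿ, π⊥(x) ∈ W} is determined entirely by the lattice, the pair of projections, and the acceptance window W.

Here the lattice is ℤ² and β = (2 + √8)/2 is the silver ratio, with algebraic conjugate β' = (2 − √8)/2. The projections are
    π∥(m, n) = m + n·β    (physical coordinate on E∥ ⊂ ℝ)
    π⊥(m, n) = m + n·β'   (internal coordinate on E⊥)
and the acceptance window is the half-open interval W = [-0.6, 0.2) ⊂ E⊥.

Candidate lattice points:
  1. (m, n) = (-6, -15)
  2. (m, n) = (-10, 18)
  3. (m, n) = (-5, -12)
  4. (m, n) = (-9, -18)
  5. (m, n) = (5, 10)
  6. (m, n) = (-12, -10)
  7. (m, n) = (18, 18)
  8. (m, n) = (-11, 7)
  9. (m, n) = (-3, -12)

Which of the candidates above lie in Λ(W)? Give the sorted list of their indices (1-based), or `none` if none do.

3

Numerically β ≈ 2.41421 and β' = −1/β ≈ -0.41421.
#1 (-6,-15): internal coord -6 + (-15)·β' = +0.21320; +0.21320 ∉ [-0.6, 0.2) → out
#2 (-10,18): internal coord -10 + (18)·β' = -17.45584; -17.45584 ∉ [-0.6, 0.2) → out
#3 (-5,-12): internal coord -5 + (-12)·β' = -0.02944; -0.02944 ∈ [-0.6, 0.2) → IN Λ
#4 (-9,-18): internal coord -9 + (-18)·β' = -1.54416; -1.54416 ∉ [-0.6, 0.2) → out
#5 (5,10): internal coord 5 + (10)·β' = +0.85786; +0.85786 ∉ [-0.6, 0.2) → out
#6 (-12,-10): internal coord -12 + (-10)·β' = -7.85786; -7.85786 ∉ [-0.6, 0.2) → out
#7 (18,18): internal coord 18 + (18)·β' = +10.54416; +10.54416 ∉ [-0.6, 0.2) → out
#8 (-11,7): internal coord -11 + (7)·β' = -13.89949; -13.89949 ∉ [-0.6, 0.2) → out
#9 (-3,-12): internal coord -3 + (-12)·β' = +1.97056; +1.97056 ∉ [-0.6, 0.2) → out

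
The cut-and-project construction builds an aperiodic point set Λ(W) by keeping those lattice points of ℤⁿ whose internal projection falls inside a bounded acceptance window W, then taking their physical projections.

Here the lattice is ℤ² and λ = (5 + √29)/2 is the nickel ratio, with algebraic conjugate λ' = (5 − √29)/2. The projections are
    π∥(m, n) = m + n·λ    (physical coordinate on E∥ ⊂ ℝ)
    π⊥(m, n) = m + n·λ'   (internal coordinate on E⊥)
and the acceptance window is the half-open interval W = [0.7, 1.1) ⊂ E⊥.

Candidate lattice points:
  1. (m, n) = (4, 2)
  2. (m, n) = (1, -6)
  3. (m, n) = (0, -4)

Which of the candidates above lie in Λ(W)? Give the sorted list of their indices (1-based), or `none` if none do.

Compute λ' = (5−√29)/2 = -0.19258, so π⊥(m,n) = m -0.19258·n.
#1 (4,2): internal coord 4 + (2)·λ' = +3.61484; +3.61484 ∉ [0.7, 1.1) → out
#2 (1,-6): internal coord 1 + (-6)·λ' = +2.15549; +2.15549 ∉ [0.7, 1.1) → out
#3 (0,-4): internal coord 0 + (-4)·λ' = +0.77033; +0.77033 ∈ [0.7, 1.1) → IN Λ

3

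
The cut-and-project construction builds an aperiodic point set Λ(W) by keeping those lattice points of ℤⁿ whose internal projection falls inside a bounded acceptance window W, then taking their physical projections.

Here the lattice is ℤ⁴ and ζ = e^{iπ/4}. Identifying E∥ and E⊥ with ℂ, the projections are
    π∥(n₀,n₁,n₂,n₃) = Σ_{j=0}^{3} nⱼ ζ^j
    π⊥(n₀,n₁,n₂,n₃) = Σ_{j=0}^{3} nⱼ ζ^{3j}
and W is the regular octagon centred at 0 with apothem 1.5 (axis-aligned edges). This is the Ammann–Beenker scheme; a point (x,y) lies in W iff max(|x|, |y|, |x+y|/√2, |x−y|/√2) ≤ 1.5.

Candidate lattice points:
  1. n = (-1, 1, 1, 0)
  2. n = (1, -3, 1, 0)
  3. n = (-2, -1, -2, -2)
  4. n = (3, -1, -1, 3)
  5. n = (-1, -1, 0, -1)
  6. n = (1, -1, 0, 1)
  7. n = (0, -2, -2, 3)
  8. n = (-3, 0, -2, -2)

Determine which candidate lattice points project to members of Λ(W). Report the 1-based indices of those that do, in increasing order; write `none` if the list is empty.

none

π⊥(n) = n₀ + n₁ζ³ + n₂ζ⁶ + n₃ζ⁹ where ζ = e^{iπ/4}.
candidate 1: n = (-1, 1, 1, 0) → π⊥ ≈ (-1.7071, -0.2929); max(|x|,|y|,|x±y|/√2) = 1.7071 > 1.5 ⇒ ∉ W
candidate 2: n = (1, -3, 1, 0) → π⊥ ≈ (+3.1213, -3.1213); max(|x|,|y|,|x±y|/√2) = 4.4142 > 1.5 ⇒ ∉ W
candidate 3: n = (-2, -1, -2, -2) → π⊥ ≈ (-2.7071, -0.1213); max(|x|,|y|,|x±y|/√2) = 2.7071 > 1.5 ⇒ ∉ W
candidate 4: n = (3, -1, -1, 3) → π⊥ ≈ (+5.8284, +2.4142); max(|x|,|y|,|x±y|/√2) = 5.8284 > 1.5 ⇒ ∉ W
candidate 5: n = (-1, -1, 0, -1) → π⊥ ≈ (-1.0000, -1.4142); max(|x|,|y|,|x±y|/√2) = 1.7071 > 1.5 ⇒ ∉ W
candidate 6: n = (1, -1, 0, 1) → π⊥ ≈ (+2.4142, +0.0000); max(|x|,|y|,|x±y|/√2) = 2.4142 > 1.5 ⇒ ∉ W
candidate 7: n = (0, -2, -2, 3) → π⊥ ≈ (+3.5355, +2.7071); max(|x|,|y|,|x±y|/√2) = 4.4142 > 1.5 ⇒ ∉ W
candidate 8: n = (-3, 0, -2, -2) → π⊥ ≈ (-4.4142, +0.5858); max(|x|,|y|,|x±y|/√2) = 4.4142 > 1.5 ⇒ ∉ W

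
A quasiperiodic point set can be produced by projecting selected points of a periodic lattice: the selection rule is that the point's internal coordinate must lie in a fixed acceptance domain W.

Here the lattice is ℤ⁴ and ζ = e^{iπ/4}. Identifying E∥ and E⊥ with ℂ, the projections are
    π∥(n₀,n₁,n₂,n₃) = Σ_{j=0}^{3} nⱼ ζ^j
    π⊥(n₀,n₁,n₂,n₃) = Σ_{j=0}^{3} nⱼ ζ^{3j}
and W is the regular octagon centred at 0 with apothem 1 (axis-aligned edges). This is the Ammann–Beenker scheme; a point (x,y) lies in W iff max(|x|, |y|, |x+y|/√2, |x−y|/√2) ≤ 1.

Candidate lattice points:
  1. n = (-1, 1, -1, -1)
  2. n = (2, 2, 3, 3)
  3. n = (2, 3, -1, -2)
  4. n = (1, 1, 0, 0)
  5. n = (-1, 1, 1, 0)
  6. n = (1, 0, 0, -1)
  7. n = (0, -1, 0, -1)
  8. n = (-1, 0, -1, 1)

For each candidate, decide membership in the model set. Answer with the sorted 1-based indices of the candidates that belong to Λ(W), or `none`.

4, 6

With ζ = e^{iπ/4} the internal vectors are ζ^0,ζ^3,ζ^6,ζ^9.
#1 (-1, 1, -1, -1): internal (-2.41421, 1.00000); octagon support 2.41421 vs apothem 1 → ∉ W
#2 (2, 2, 3, 3): internal (2.70711, 0.53553); octagon support 2.70711 vs apothem 1 → ∉ W
#3 (2, 3, -1, -2): internal (-1.53553, 1.70711); octagon support 2.29289 vs apothem 1 → ∉ W
#4 (1, 1, 0, 0): internal (0.29289, 0.70711); octagon support 0.70711 vs apothem 1 → ∈ W
#5 (-1, 1, 1, 0): internal (-1.70711, -0.29289); octagon support 1.70711 vs apothem 1 → ∉ W
#6 (1, 0, 0, -1): internal (0.29289, -0.70711); octagon support 0.70711 vs apothem 1 → ∈ W
#7 (0, -1, 0, -1): internal (0.00000, -1.41421); octagon support 1.41421 vs apothem 1 → ∉ W
#8 (-1, 0, -1, 1): internal (-0.29289, 1.70711); octagon support 1.70711 vs apothem 1 → ∉ W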